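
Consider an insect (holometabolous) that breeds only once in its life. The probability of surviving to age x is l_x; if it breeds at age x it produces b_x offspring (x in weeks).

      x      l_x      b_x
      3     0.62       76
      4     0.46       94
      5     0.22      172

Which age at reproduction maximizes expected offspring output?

3

Expected offspring if breeding at age x = l_x × b_x:
  age 3: 0.62 × 76 = 47.120
  age 4: 0.46 × 94 = 43.240
  age 5: 0.22 × 172 = 37.840
Maximum at age 3 (47.120).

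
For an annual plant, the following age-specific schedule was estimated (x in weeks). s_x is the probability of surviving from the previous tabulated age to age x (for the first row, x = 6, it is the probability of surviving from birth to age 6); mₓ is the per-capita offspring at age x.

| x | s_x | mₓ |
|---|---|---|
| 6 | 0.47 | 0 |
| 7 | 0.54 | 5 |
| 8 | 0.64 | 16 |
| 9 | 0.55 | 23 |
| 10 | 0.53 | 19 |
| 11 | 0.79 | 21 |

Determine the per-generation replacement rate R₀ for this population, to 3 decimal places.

Survivorship from birth: l_x = s_6·s_7·…·s_x.
  l_6 = 0.47000
  l_7 = 0.25380
  l_8 = 0.16243
  l_9 = 0.08934
  l_10 = 0.04735
  l_11 = 0.03741
R₀ = Σ l_x mₓ:
  age 6: 0.47000 × 0 = 0.0000
  age 7: 0.25380 × 5 = 1.2690
  age 8: 0.16243 × 16 = 2.5989
  age 9: 0.08934 × 23 = 2.0548
  age 10: 0.04735 × 19 = 0.8997
  age 11: 0.03741 × 21 = 0.7856
R₀ = 0.0000 + 1.2690 + 2.5989 + 2.0548 + 0.8997 + 0.7856 = 7.6080

7.608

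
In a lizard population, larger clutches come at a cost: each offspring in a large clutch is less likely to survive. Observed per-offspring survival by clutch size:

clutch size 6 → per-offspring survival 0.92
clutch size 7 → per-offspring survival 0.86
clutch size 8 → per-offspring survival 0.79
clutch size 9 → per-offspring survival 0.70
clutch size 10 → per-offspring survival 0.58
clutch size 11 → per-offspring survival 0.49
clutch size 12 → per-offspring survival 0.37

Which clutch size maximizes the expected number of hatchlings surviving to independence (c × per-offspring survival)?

Expected hatchlings surviving to independence = c × s(c):
  c=6: 6 × 0.92 = 5.520
  c=7: 7 × 0.86 = 6.020
  c=8: 8 × 0.79 = 6.320
  c=9: 9 × 0.70 = 6.300
  c=10: 10 × 0.58 = 5.800
  c=11: 11 × 0.49 = 5.390
  c=12: 12 × 0.37 = 4.440
Maximum at c = 8 (6.320 hatchlings surviving to independence).

8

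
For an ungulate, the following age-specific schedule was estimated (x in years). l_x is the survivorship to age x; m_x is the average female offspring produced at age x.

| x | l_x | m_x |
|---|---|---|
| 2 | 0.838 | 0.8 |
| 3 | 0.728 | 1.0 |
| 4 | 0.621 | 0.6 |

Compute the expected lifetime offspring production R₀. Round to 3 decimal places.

1.771

R₀ = Σ l_x m_x:
  age 2: 0.838 × 0.8 = 0.6704
  age 3: 0.728 × 1.0 = 0.7280
  age 4: 0.621 × 0.6 = 0.3726
R₀ = 0.6704 + 0.7280 + 0.3726 = 1.7710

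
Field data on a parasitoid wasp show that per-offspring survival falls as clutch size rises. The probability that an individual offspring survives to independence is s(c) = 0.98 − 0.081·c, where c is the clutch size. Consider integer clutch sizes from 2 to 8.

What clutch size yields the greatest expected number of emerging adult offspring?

Expected emerging adult offspring = c × s(c):
  c=2: 2 × 0.818 = 1.636
  c=3: 3 × 0.737 = 2.211
  c=4: 4 × 0.656 = 2.624
  c=5: 5 × 0.575 = 2.875
  c=6: 6 × 0.494 = 2.964
  c=7: 7 × 0.413 = 2.891
  c=8: 8 × 0.332 = 2.656
Maximum at c = 6 (2.964 emerging adult offspring).

6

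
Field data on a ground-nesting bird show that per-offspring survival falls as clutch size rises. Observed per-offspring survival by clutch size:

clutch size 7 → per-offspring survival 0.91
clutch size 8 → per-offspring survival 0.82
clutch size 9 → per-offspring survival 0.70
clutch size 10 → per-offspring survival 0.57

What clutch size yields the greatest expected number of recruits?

Expected recruits = c × s(c):
  c=7: 7 × 0.91 = 6.370
  c=8: 8 × 0.82 = 6.560
  c=9: 9 × 0.70 = 6.300
  c=10: 10 × 0.57 = 5.700
Maximum at c = 8 (6.560 recruits).

8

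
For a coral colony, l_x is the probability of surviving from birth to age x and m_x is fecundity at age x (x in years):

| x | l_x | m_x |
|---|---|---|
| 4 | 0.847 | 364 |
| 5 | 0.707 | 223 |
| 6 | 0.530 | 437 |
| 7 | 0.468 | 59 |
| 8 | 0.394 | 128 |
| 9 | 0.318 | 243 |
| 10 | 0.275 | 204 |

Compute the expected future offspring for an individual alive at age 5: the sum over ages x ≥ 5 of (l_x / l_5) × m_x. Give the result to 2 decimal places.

l_5 = 0.707. Conditional survival from age 5 to x is l_x / l_5.
  x=5: (0.707/0.707) × 223 = 223.0000
  x=6: (0.530/0.707) × 437 = 327.5955
  x=7: (0.468/0.707) × 59 = 39.0552
  x=8: (0.394/0.707) × 128 = 71.3324
  x=9: (0.318/0.707) × 243 = 109.2984
  x=10: (0.275/0.707) × 204 = 79.3494
Sum = 223.0000 + 327.5955 + 39.0552 + 71.3324 + 109.2984 + 79.3494 = 849.6308

849.63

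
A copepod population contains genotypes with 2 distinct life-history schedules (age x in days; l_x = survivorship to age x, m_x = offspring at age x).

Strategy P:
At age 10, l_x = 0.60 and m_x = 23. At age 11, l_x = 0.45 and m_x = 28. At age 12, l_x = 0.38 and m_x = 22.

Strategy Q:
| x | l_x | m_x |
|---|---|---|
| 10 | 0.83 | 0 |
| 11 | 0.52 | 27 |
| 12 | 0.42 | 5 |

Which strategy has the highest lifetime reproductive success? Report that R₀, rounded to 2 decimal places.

Strategy P: R₀ = 0.60×23 + 0.45×28 + 0.38×22 = 34.7600
Strategy Q: R₀ = 0.83×0 + 0.52×27 + 0.42×5 = 16.1400
Highest R₀: strategy P with 34.7600.

34.76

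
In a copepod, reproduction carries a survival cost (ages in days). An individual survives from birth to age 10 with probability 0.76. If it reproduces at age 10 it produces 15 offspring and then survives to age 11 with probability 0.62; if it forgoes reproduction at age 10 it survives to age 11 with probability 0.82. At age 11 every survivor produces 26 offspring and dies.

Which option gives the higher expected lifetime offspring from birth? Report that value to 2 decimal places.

23.65

breed at age 10: R₀ = 0.76 × (15 + 0.62 × 26) = 0.76 × 31.1200 = 23.6512
delay to age 11: R₀ = 0.76 × (0.82 × 26) = 0.76 × 21.3200 = 16.2032
Higher: breed at age 10 (23.6512).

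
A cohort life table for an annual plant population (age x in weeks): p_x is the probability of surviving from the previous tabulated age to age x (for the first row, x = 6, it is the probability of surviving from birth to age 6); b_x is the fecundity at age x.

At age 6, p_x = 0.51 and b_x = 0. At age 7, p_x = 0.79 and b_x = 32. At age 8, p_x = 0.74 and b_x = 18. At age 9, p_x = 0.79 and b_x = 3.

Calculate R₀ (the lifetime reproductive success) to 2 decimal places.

18.97

Survivorship from birth: l_x = p_6·p_7·…·p_x.
  l_6 = 0.51000
  l_7 = 0.40290
  l_8 = 0.29815
  l_9 = 0.23554
R₀ = Σ l_x b_x:
  age 6: 0.51000 × 0 = 0.0000
  age 7: 0.40290 × 32 = 12.8928
  age 8: 0.29815 × 18 = 5.3667
  age 9: 0.23554 × 3 = 0.7066
R₀ = 0.0000 + 12.8928 + 5.3667 + 0.7066 = 18.9661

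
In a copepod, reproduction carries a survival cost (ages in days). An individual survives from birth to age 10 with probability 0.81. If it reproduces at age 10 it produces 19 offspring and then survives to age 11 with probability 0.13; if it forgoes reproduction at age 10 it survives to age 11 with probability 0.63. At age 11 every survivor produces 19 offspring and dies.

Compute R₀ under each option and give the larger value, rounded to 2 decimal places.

17.39

breed at age 10: R₀ = 0.81 × (19 + 0.13 × 19) = 0.81 × 21.4700 = 17.3907
delay to age 11: R₀ = 0.81 × (0.63 × 19) = 0.81 × 11.9700 = 9.6957
Higher: breed at age 10 (17.3907).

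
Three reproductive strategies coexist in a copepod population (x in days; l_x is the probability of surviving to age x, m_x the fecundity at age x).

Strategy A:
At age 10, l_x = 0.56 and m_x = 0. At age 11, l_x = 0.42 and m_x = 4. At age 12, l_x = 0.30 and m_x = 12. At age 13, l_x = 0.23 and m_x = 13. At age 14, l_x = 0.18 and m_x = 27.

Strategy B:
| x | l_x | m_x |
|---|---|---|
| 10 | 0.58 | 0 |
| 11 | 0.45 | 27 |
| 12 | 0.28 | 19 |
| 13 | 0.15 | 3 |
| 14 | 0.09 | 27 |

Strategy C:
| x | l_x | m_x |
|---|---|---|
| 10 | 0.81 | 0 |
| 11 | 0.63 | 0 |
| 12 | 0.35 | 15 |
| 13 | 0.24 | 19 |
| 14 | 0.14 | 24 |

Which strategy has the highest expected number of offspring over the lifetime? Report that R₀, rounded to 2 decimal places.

Strategy A: R₀ = 0.56×0 + 0.42×4 + 0.30×12 + 0.23×13 + 0.18×27 = 13.1300
Strategy B: R₀ = 0.58×0 + 0.45×27 + 0.28×19 + 0.15×3 + 0.09×27 = 20.3500
Strategy C: R₀ = 0.81×0 + 0.63×0 + 0.35×15 + 0.24×19 + 0.14×24 = 13.1700
Highest R₀: strategy B with 20.3500.

20.35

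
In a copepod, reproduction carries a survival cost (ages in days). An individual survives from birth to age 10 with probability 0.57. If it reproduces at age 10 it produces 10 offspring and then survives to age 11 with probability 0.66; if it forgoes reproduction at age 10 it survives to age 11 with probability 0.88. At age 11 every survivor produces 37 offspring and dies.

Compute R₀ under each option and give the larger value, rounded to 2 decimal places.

19.62

breed at age 10: R₀ = 0.57 × (10 + 0.66 × 37) = 0.57 × 34.4200 = 19.6194
delay to age 11: R₀ = 0.57 × (0.88 × 37) = 0.57 × 32.5600 = 18.5592
Higher: breed at age 10 (19.6194).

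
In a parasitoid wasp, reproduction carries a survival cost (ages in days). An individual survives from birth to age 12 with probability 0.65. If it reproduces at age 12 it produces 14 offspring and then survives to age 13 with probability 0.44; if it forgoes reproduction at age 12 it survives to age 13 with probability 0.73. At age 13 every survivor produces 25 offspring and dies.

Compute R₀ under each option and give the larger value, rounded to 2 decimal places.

breed at age 12: R₀ = 0.65 × (14 + 0.44 × 25) = 0.65 × 25.0000 = 16.2500
delay to age 13: R₀ = 0.65 × (0.73 × 25) = 0.65 × 18.2500 = 11.8625
Higher: breed at age 12 (16.2500).

16.25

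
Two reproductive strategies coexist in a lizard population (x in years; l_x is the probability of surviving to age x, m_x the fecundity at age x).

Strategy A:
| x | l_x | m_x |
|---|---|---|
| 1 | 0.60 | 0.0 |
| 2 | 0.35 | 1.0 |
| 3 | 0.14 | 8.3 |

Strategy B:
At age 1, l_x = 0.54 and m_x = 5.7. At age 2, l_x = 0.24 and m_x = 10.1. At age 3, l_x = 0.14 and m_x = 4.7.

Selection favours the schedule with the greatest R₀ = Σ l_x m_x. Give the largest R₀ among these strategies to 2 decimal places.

6.16

Strategy A: R₀ = 0.60×0.0 + 0.35×1.0 + 0.14×8.3 = 1.5120
Strategy B: R₀ = 0.54×5.7 + 0.24×10.1 + 0.14×4.7 = 6.1600
Highest R₀: strategy B with 6.1600.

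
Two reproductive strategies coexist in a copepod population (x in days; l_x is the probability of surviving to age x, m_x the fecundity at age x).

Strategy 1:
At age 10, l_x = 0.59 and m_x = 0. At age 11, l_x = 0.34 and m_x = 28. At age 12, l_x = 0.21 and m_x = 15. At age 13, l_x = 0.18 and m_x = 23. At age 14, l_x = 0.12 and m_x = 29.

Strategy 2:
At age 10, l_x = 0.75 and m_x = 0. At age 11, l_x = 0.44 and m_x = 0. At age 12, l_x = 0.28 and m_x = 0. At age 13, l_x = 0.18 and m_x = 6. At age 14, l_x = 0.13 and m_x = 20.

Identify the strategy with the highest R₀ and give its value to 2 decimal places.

20.29

Strategy 1: R₀ = 0.59×0 + 0.34×28 + 0.21×15 + 0.18×23 + 0.12×29 = 20.2900
Strategy 2: R₀ = 0.75×0 + 0.44×0 + 0.28×0 + 0.18×6 + 0.13×20 = 3.6800
Highest R₀: strategy 1 with 20.2900.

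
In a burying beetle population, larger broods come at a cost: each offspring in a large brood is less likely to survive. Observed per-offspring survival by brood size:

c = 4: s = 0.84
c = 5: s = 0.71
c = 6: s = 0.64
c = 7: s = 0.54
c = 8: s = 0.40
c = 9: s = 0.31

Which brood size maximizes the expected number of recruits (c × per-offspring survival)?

Expected recruits = c × s(c):
  c=4: 4 × 0.84 = 3.360
  c=5: 5 × 0.71 = 3.550
  c=6: 6 × 0.64 = 3.840
  c=7: 7 × 0.54 = 3.780
  c=8: 8 × 0.40 = 3.200
  c=9: 9 × 0.31 = 2.790
Maximum at c = 6 (3.840 recruits).

6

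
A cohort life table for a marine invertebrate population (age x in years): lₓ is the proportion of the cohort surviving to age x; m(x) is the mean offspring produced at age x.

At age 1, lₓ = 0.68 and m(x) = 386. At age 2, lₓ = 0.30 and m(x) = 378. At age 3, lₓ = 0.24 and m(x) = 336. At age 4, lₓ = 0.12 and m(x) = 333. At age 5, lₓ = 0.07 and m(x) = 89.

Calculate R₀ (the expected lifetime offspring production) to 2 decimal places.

R₀ = Σ lₓ m(x):
  age 1: 0.68 × 386 = 262.4800
  age 2: 0.30 × 378 = 113.4000
  age 3: 0.24 × 336 = 80.6400
  age 4: 0.12 × 333 = 39.9600
  age 5: 0.07 × 89 = 6.2300
R₀ = 262.4800 + 113.4000 + 80.6400 + 39.9600 + 6.2300 = 502.7100

502.71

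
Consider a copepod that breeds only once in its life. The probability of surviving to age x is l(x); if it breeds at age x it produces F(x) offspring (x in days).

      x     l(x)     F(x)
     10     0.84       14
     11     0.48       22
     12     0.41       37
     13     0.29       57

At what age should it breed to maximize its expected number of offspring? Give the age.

Expected offspring if breeding at age x = l(x) × F(x):
  age 10: 0.84 × 14 = 11.760
  age 11: 0.48 × 22 = 10.560
  age 12: 0.41 × 37 = 15.170
  age 13: 0.29 × 57 = 16.530
Maximum at age 13 (16.530).

13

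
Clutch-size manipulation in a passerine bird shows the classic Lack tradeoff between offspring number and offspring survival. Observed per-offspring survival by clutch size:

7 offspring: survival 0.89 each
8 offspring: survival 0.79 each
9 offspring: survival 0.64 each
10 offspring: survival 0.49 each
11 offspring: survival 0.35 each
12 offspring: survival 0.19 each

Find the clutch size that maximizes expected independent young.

Expected independent young = c × s(c):
  c=7: 7 × 0.89 = 6.230
  c=8: 8 × 0.79 = 6.320
  c=9: 9 × 0.64 = 5.760
  c=10: 10 × 0.49 = 4.900
  c=11: 11 × 0.35 = 3.850
  c=12: 12 × 0.19 = 2.280
Maximum at c = 8 (6.320 independent young).

8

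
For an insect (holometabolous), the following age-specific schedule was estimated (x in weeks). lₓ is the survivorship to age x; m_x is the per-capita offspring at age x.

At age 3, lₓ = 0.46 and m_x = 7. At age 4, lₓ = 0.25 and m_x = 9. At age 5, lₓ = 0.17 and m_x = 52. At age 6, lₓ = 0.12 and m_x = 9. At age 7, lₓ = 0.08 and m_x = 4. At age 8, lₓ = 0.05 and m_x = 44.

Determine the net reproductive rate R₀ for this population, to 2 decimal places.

17.91

R₀ = Σ lₓ m_x:
  age 3: 0.46 × 7 = 3.2200
  age 4: 0.25 × 9 = 2.2500
  age 5: 0.17 × 52 = 8.8400
  age 6: 0.12 × 9 = 1.0800
  age 7: 0.08 × 4 = 0.3200
  age 8: 0.05 × 44 = 2.2000
R₀ = 3.2200 + 2.2500 + 8.8400 + 1.0800 + 0.3200 + 2.2000 = 17.9100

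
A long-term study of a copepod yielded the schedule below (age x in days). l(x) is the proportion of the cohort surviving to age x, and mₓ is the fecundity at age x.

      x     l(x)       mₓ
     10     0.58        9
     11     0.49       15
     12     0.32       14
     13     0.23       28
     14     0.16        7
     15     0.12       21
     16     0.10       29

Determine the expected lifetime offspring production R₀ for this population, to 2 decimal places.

30.03

R₀ = Σ l(x) mₓ:
  age 10: 0.58 × 9 = 5.2200
  age 11: 0.49 × 15 = 7.3500
  age 12: 0.32 × 14 = 4.4800
  age 13: 0.23 × 28 = 6.4400
  age 14: 0.16 × 7 = 1.1200
  age 15: 0.12 × 21 = 2.5200
  age 16: 0.10 × 29 = 2.9000
R₀ = 5.2200 + 7.3500 + 4.4800 + 6.4400 + 1.1200 + 2.5200 + 2.9000 = 30.0300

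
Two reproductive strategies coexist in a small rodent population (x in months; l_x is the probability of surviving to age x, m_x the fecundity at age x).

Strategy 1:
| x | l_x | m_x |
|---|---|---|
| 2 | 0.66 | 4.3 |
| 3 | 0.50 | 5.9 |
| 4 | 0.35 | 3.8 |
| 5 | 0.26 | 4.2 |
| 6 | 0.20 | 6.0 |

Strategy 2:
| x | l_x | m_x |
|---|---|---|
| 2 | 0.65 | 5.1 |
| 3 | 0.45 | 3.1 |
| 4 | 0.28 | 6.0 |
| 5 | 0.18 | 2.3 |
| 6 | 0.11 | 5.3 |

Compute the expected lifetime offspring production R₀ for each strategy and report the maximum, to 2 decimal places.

Strategy 1: R₀ = 0.66×4.3 + 0.50×5.9 + 0.35×3.8 + 0.26×4.2 + 0.20×6.0 = 9.4100
Strategy 2: R₀ = 0.65×5.1 + 0.45×3.1 + 0.28×6.0 + 0.18×2.3 + 0.11×5.3 = 7.3870
Highest R₀: strategy 1 with 9.4100.

9.41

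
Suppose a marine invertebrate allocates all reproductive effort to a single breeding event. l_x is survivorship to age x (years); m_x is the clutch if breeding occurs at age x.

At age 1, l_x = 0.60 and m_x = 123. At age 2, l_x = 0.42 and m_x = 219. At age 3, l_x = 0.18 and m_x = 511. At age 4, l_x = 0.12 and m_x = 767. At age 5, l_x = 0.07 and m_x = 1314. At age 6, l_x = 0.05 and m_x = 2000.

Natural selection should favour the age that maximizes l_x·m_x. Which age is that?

6

Expected offspring if breeding at age x = l_x × m_x:
  age 1: 0.60 × 123 = 73.800
  age 2: 0.42 × 219 = 91.980
  age 3: 0.18 × 511 = 91.980
  age 4: 0.12 × 767 = 92.040
  age 5: 0.07 × 1314 = 91.980
  age 6: 0.05 × 2000 = 100.000
Maximum at age 6 (100.000).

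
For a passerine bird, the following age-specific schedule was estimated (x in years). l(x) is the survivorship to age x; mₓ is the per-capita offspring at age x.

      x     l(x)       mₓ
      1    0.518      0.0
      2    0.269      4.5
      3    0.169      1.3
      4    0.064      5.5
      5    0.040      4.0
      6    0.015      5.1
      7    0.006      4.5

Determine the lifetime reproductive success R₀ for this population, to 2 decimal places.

R₀ = Σ l(x) mₓ:
  age 1: 0.518 × 0.0 = 0.0000
  age 2: 0.269 × 4.5 = 1.2105
  age 3: 0.169 × 1.3 = 0.2197
  age 4: 0.064 × 5.5 = 0.3520
  age 5: 0.040 × 4.0 = 0.1600
  age 6: 0.015 × 5.1 = 0.0765
  age 7: 0.006 × 4.5 = 0.0270
R₀ = 0.0000 + 1.2105 + 0.2197 + 0.3520 + 0.1600 + 0.0765 + 0.0270 = 2.0457

2.05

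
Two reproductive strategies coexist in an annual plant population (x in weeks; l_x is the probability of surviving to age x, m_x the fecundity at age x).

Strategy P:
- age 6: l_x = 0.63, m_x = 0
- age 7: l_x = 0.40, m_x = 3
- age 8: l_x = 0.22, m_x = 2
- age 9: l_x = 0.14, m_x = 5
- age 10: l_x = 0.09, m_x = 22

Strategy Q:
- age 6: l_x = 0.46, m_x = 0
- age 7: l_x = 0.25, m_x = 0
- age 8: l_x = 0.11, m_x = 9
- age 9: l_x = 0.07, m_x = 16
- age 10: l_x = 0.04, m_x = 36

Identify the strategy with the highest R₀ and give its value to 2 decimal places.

4.32

Strategy P: R₀ = 0.63×0 + 0.40×3 + 0.22×2 + 0.14×5 + 0.09×22 = 4.3200
Strategy Q: R₀ = 0.46×0 + 0.25×0 + 0.11×9 + 0.07×16 + 0.04×36 = 3.5500
Highest R₀: strategy P with 4.3200.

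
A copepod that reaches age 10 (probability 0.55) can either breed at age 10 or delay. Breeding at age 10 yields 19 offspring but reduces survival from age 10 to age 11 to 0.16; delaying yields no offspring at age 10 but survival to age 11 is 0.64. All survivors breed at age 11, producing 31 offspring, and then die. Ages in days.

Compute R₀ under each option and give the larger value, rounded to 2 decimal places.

breed at age 10: R₀ = 0.55 × (19 + 0.16 × 31) = 0.55 × 23.9600 = 13.1780
delay to age 11: R₀ = 0.55 × (0.64 × 31) = 0.55 × 19.8400 = 10.9120
Higher: breed at age 10 (13.1780).

13.18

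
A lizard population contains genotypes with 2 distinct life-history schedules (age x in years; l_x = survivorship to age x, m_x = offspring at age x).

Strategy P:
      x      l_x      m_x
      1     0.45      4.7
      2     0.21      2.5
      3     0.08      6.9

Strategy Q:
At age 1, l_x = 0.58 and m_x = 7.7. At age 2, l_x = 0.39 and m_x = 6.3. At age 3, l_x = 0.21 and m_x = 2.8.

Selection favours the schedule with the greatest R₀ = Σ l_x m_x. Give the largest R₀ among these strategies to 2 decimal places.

Strategy P: R₀ = 0.45×4.7 + 0.21×2.5 + 0.08×6.9 = 3.1920
Strategy Q: R₀ = 0.58×7.7 + 0.39×6.3 + 0.21×2.8 = 7.5110
Highest R₀: strategy Q with 7.5110.

7.51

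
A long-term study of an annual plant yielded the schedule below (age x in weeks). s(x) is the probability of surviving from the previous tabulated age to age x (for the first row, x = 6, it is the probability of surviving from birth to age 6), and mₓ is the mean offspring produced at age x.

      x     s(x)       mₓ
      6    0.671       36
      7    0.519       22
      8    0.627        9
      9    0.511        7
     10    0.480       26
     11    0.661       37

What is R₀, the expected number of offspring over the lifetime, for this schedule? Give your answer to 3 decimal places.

Survivorship from birth: l_x = s_6·s_7·…·s_x.
  l_6 = 0.67100
  l_7 = 0.34825
  l_8 = 0.21835
  l_9 = 0.11158
  l_10 = 0.05356
  l_11 = 0.03540
R₀ = Σ l_x mₓ:
  age 6: 0.67100 × 36 = 24.1560
  age 7: 0.34825 × 22 = 7.6615
  age 8: 0.21835 × 9 = 1.9651
  age 9: 0.11158 × 7 = 0.7811
  age 10: 0.05356 × 26 = 1.3926
  age 11: 0.03540 × 37 = 1.3098
R₀ = 24.1560 + 7.6615 + 1.9651 + 0.7811 + 1.3926 + 1.3098 = 37.2661

37.266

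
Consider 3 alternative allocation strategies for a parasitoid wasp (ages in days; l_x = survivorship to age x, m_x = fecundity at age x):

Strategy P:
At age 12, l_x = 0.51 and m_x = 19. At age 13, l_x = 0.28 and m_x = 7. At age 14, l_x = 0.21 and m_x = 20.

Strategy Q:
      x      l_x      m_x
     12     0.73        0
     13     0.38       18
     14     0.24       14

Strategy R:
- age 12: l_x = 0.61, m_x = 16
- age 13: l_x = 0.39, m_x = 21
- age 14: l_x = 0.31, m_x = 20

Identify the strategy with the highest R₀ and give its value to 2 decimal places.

Strategy P: R₀ = 0.51×19 + 0.28×7 + 0.21×20 = 15.8500
Strategy Q: R₀ = 0.73×0 + 0.38×18 + 0.24×14 = 10.2000
Strategy R: R₀ = 0.61×16 + 0.39×21 + 0.31×20 = 24.1500
Highest R₀: strategy R with 24.1500.

24.15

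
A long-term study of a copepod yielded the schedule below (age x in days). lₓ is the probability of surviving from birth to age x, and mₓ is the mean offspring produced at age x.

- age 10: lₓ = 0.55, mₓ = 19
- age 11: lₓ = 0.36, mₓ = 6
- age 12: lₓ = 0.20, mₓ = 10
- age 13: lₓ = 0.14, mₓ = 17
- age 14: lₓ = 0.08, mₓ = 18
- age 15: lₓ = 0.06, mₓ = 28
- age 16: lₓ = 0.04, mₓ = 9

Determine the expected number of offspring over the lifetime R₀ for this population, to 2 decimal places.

R₀ = Σ lₓ mₓ:
  age 10: 0.55 × 19 = 10.4500
  age 11: 0.36 × 6 = 2.1600
  age 12: 0.20 × 10 = 2.0000
  age 13: 0.14 × 17 = 2.3800
  age 14: 0.08 × 18 = 1.4400
  age 15: 0.06 × 28 = 1.6800
  age 16: 0.04 × 9 = 0.3600
R₀ = 10.4500 + 2.1600 + 2.0000 + 2.3800 + 1.4400 + 1.6800 + 0.3600 = 20.4700

20.47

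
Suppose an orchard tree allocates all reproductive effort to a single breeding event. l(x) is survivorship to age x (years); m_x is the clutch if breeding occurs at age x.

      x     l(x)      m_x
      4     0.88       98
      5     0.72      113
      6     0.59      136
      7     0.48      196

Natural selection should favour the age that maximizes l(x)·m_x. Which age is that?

7

Expected offspring if breeding at age x = l(x) × m_x:
  age 4: 0.88 × 98 = 86.240
  age 5: 0.72 × 113 = 81.360
  age 6: 0.59 × 136 = 80.240
  age 7: 0.48 × 196 = 94.080
Maximum at age 7 (94.080).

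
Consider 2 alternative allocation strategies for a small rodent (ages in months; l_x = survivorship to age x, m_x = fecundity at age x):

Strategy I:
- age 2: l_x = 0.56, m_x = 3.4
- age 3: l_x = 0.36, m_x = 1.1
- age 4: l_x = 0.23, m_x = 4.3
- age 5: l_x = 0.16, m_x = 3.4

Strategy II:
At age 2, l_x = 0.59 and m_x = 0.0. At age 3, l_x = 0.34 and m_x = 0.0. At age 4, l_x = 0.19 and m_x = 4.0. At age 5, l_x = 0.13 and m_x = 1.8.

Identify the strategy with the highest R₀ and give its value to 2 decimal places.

Strategy I: R₀ = 0.56×3.4 + 0.36×1.1 + 0.23×4.3 + 0.16×3.4 = 3.8330
Strategy II: R₀ = 0.59×0.0 + 0.34×0.0 + 0.19×4.0 + 0.13×1.8 = 0.9940
Highest R₀: strategy I with 3.8330.

3.83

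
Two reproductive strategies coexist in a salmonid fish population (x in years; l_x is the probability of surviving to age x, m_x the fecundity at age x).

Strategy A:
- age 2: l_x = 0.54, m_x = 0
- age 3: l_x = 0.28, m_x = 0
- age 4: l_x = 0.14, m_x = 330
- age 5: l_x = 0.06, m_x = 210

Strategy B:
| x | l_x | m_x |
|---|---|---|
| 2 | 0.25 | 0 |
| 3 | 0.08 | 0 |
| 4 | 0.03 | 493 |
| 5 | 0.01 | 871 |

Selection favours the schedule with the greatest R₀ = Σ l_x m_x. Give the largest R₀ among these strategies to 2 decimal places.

Strategy A: R₀ = 0.54×0 + 0.28×0 + 0.14×330 + 0.06×210 = 58.8000
Strategy B: R₀ = 0.25×0 + 0.08×0 + 0.03×493 + 0.01×871 = 23.5000
Highest R₀: strategy A with 58.8000.

58.80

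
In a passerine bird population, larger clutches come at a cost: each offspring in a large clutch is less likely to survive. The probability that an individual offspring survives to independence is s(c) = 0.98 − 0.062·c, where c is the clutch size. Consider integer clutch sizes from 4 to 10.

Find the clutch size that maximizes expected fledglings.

8

Expected fledglings = c × s(c):
  c=4: 4 × 0.732 = 2.928
  c=5: 5 × 0.670 = 3.350
  c=6: 6 × 0.608 = 3.648
  c=7: 7 × 0.546 = 3.822
  c=8: 8 × 0.484 = 3.872
  c=9: 9 × 0.422 = 3.798
  c=10: 10 × 0.360 = 3.600
Maximum at c = 8 (3.872 fledglings).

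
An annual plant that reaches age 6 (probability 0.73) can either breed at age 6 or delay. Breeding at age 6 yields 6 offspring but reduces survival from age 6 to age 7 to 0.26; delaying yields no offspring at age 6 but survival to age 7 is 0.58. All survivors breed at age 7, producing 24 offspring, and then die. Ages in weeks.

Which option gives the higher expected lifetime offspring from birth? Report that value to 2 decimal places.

10.16

breed at age 6: R₀ = 0.73 × (6 + 0.26 × 24) = 0.73 × 12.2400 = 8.9352
delay to age 7: R₀ = 0.73 × (0.58 × 24) = 0.73 × 13.9200 = 10.1616
Higher: delay to age 7 (10.1616).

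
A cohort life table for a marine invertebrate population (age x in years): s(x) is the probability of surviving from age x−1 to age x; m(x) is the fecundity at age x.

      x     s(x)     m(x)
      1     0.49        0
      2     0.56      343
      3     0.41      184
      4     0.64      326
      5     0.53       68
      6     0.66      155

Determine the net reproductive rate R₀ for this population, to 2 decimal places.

144.79

Survivorship from birth: l_x = s_1·s_2·…·s_x.
  l_1 = 0.49000
  l_2 = 0.27440
  l_3 = 0.11250
  l_4 = 0.07200
  l_5 = 0.03816
  l_6 = 0.02519
R₀ = Σ l_x m(x):
  age 1: 0.49000 × 0 = 0.0000
  age 2: 0.27440 × 343 = 94.1192
  age 3: 0.11250 × 184 = 20.7000
  age 4: 0.07200 × 326 = 23.4720
  age 5: 0.03816 × 68 = 2.5949
  age 6: 0.02519 × 155 = 3.9045
R₀ = 0.0000 + 94.1192 + 20.7000 + 23.4720 + 2.5949 + 3.9045 = 144.7905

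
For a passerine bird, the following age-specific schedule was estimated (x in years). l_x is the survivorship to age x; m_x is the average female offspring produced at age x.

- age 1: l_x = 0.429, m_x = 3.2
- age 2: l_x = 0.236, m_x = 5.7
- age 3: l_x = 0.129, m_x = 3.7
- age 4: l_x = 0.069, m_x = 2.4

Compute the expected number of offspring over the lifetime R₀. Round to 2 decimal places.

R₀ = Σ l_x m_x:
  age 1: 0.429 × 3.2 = 1.3728
  age 2: 0.236 × 5.7 = 1.3452
  age 3: 0.129 × 3.7 = 0.4773
  age 4: 0.069 × 2.4 = 0.1656
R₀ = 1.3728 + 1.3452 + 0.4773 + 0.1656 = 3.3609

3.36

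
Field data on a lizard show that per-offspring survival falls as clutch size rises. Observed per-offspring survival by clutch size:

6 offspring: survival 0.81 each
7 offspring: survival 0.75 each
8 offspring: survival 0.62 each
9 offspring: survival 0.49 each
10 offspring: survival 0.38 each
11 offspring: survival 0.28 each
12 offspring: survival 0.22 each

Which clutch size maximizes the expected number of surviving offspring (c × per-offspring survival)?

Expected surviving offspring = c × s(c):
  c=6: 6 × 0.81 = 4.860
  c=7: 7 × 0.75 = 5.250
  c=8: 8 × 0.62 = 4.960
  c=9: 9 × 0.49 = 4.410
  c=10: 10 × 0.38 = 3.800
  c=11: 11 × 0.28 = 3.080
  c=12: 12 × 0.22 = 2.640
Maximum at c = 7 (5.250 surviving offspring).

7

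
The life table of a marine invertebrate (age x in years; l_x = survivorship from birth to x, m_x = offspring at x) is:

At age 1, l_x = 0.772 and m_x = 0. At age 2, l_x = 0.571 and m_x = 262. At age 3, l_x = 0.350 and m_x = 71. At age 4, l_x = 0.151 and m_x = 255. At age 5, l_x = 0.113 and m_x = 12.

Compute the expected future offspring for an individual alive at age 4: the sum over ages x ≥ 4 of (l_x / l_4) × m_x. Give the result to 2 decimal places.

263.98

l_4 = 0.151. Conditional survival from age 4 to x is l_x / l_4.
  x=4: (0.151/0.151) × 255 = 255.0000
  x=5: (0.113/0.151) × 12 = 8.9801
Sum = 255.0000 + 8.9801 = 263.9801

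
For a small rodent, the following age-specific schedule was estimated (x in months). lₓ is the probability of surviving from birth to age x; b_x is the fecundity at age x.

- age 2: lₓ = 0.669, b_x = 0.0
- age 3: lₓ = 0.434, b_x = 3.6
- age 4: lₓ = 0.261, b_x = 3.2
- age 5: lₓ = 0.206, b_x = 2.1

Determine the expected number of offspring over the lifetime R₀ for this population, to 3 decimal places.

2.830

R₀ = Σ lₓ b_x:
  age 2: 0.669 × 0.0 = 0.0000
  age 3: 0.434 × 3.6 = 1.5624
  age 4: 0.261 × 3.2 = 0.8352
  age 5: 0.206 × 2.1 = 0.4326
R₀ = 0.0000 + 1.5624 + 0.8352 + 0.4326 = 2.8302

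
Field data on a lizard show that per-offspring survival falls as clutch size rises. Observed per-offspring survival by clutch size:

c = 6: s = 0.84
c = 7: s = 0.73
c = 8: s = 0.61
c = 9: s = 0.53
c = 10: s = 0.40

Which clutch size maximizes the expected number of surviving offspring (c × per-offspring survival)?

7

Expected surviving offspring = c × s(c):
  c=6: 6 × 0.84 = 5.040
  c=7: 7 × 0.73 = 5.110
  c=8: 8 × 0.61 = 4.880
  c=9: 9 × 0.53 = 4.770
  c=10: 10 × 0.40 = 4.000
Maximum at c = 7 (5.110 surviving offspring).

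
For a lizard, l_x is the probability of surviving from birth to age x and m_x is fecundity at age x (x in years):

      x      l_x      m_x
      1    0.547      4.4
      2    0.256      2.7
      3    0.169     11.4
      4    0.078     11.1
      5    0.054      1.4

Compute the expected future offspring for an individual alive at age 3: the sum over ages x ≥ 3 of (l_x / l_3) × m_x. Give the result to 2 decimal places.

16.97

l_3 = 0.169. Conditional survival from age 3 to x is l_x / l_3.
  x=3: (0.169/0.169) × 11.4 = 11.4000
  x=4: (0.078/0.169) × 11.1 = 5.1231
  x=5: (0.054/0.169) × 1.4 = 0.4473
Sum = 11.4000 + 5.1231 + 0.4473 = 16.9704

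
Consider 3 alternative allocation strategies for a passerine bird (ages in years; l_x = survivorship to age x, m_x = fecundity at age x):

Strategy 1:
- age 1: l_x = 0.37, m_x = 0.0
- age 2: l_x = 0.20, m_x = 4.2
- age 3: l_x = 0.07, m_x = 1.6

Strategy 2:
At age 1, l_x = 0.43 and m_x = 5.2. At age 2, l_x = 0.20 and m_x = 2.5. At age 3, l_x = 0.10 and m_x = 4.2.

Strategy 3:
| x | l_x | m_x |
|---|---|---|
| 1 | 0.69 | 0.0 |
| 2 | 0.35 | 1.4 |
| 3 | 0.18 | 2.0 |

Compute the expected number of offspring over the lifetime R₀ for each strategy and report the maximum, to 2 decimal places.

3.16

Strategy 1: R₀ = 0.37×0.0 + 0.20×4.2 + 0.07×1.6 = 0.9520
Strategy 2: R₀ = 0.43×5.2 + 0.20×2.5 + 0.10×4.2 = 3.1560
Strategy 3: R₀ = 0.69×0.0 + 0.35×1.4 + 0.18×2.0 = 0.8500
Highest R₀: strategy 2 with 3.1560.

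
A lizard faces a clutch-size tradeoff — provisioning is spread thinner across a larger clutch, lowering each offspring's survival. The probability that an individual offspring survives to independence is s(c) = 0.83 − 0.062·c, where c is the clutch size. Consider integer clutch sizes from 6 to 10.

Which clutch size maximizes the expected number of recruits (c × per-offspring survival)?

7

Expected recruits = c × s(c):
  c=6: 6 × 0.458 = 2.748
  c=7: 7 × 0.396 = 2.772
  c=8: 8 × 0.334 = 2.672
  c=9: 9 × 0.272 = 2.448
  c=10: 10 × 0.210 = 2.100
Maximum at c = 7 (2.772 recruits).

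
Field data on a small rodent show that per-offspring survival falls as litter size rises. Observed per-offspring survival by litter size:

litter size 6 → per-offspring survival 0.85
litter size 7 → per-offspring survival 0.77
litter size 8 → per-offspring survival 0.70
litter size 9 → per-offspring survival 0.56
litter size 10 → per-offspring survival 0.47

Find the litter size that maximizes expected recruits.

8

Expected recruits = c × s(c):
  c=6: 6 × 0.85 = 5.100
  c=7: 7 × 0.77 = 5.390
  c=8: 8 × 0.70 = 5.600
  c=9: 9 × 0.56 = 5.040
  c=10: 10 × 0.47 = 4.700
Maximum at c = 8 (5.600 recruits).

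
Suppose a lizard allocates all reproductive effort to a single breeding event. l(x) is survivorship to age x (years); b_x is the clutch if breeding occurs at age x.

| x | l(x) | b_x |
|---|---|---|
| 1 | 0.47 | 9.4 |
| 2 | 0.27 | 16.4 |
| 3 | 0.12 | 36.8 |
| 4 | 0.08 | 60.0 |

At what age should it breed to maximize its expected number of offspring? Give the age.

4

Expected offspring if breeding at age x = l(x) × b_x:
  age 1: 0.47 × 9.4 = 4.418
  age 2: 0.27 × 16.4 = 4.428
  age 3: 0.12 × 36.8 = 4.416
  age 4: 0.08 × 60.0 = 4.800
Maximum at age 4 (4.800).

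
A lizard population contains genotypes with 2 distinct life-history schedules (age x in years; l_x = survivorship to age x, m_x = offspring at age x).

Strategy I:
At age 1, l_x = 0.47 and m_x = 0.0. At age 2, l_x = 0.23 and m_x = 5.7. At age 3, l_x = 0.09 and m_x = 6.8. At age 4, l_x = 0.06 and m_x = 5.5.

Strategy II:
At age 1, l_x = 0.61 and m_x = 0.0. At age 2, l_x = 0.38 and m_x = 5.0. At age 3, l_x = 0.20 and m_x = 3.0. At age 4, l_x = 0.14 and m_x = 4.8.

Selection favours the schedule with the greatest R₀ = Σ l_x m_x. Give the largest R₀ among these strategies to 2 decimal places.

Strategy I: R₀ = 0.47×0.0 + 0.23×5.7 + 0.09×6.8 + 0.06×5.5 = 2.2530
Strategy II: R₀ = 0.61×0.0 + 0.38×5.0 + 0.20×3.0 + 0.14×4.8 = 3.1720
Highest R₀: strategy II with 3.1720.

3.17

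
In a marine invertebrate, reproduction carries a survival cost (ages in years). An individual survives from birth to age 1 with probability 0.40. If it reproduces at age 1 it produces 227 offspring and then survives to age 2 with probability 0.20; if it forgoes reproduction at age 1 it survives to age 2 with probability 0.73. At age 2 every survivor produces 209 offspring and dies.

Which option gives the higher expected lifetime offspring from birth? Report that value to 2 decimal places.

breed at age 1: R₀ = 0.40 × (227 + 0.20 × 209) = 0.40 × 268.8000 = 107.5200
delay to age 2: R₀ = 0.40 × (0.73 × 209) = 0.40 × 152.5700 = 61.0280
Higher: breed at age 1 (107.5200).

107.52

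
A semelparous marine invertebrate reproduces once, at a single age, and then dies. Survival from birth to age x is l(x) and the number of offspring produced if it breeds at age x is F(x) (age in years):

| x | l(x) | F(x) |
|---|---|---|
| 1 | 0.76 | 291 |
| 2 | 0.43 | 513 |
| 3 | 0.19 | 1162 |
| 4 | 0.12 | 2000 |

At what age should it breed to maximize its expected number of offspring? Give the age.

Expected offspring if breeding at age x = l(x) × F(x):
  age 1: 0.76 × 291 = 221.160
  age 2: 0.43 × 513 = 220.590
  age 3: 0.19 × 1162 = 220.780
  age 4: 0.12 × 2000 = 240.000
Maximum at age 4 (240.000).

4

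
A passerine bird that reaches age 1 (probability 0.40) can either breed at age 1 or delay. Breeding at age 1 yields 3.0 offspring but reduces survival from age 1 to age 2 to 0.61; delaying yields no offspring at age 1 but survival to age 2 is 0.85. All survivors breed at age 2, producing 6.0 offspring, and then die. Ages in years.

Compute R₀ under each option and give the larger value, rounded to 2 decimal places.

breed at age 1: R₀ = 0.40 × (3.0 + 0.61 × 6.0) = 0.40 × 6.6600 = 2.6640
delay to age 2: R₀ = 0.40 × (0.85 × 6.0) = 0.40 × 5.1000 = 2.0400
Higher: breed at age 1 (2.6640).

2.66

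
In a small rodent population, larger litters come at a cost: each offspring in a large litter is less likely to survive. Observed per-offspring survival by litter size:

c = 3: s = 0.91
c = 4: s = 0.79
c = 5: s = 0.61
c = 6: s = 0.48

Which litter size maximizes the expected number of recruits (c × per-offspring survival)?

Expected recruits = c × s(c):
  c=3: 3 × 0.91 = 2.730
  c=4: 4 × 0.79 = 3.160
  c=5: 5 × 0.61 = 3.050
  c=6: 6 × 0.48 = 2.880
Maximum at c = 4 (3.160 recruits).

4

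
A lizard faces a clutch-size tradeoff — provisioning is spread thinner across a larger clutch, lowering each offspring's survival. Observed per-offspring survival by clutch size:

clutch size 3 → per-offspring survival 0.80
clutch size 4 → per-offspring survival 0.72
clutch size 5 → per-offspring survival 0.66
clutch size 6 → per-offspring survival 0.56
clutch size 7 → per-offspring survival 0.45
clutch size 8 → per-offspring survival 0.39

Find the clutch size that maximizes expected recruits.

6

Expected recruits = c × s(c):
  c=3: 3 × 0.80 = 2.400
  c=4: 4 × 0.72 = 2.880
  c=5: 5 × 0.66 = 3.300
  c=6: 6 × 0.56 = 3.360
  c=7: 7 × 0.45 = 3.150
  c=8: 8 × 0.39 = 3.120
Maximum at c = 6 (3.360 recruits).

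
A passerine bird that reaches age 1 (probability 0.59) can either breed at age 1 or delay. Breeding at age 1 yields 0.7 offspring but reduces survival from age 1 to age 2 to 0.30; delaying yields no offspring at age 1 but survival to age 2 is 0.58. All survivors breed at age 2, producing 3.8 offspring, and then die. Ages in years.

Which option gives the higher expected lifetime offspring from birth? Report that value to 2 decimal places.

1.30

breed at age 1: R₀ = 0.59 × (0.7 + 0.30 × 3.8) = 0.59 × 1.8400 = 1.0856
delay to age 2: R₀ = 0.59 × (0.58 × 3.8) = 0.59 × 2.2040 = 1.3004
Higher: delay to age 2 (1.3004).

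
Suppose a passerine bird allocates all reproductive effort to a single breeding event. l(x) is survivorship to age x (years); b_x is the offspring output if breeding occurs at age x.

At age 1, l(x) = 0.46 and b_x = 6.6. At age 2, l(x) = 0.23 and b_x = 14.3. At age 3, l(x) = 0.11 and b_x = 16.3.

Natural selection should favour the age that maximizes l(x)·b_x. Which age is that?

2

Expected offspring if breeding at age x = l(x) × b_x:
  age 1: 0.46 × 6.6 = 3.036
  age 2: 0.23 × 14.3 = 3.289
  age 3: 0.11 × 16.3 = 1.793
Maximum at age 2 (3.289).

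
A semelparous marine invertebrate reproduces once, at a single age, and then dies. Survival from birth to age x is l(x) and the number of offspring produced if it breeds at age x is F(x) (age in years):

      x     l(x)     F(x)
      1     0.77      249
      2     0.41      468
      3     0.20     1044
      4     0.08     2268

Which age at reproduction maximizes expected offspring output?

Expected offspring if breeding at age x = l(x) × F(x):
  age 1: 0.77 × 249 = 191.730
  age 2: 0.41 × 468 = 191.880
  age 3: 0.20 × 1044 = 208.800
  age 4: 0.08 × 2268 = 181.440
Maximum at age 3 (208.800).

3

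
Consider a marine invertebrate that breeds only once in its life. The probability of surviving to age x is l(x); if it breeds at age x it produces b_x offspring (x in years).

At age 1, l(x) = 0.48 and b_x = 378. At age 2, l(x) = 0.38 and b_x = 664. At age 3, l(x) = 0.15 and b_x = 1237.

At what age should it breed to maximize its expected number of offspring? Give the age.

Expected offspring if breeding at age x = l(x) × b_x:
  age 1: 0.48 × 378 = 181.440
  age 2: 0.38 × 664 = 252.320
  age 3: 0.15 × 1237 = 185.550
Maximum at age 2 (252.320).

2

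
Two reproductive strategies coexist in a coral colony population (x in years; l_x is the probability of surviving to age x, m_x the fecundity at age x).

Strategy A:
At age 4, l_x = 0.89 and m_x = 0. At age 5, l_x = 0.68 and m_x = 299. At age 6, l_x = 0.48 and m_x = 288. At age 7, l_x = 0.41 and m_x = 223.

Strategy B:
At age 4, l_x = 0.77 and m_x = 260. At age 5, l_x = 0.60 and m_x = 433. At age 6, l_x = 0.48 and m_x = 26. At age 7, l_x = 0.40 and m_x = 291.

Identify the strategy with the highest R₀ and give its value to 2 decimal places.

Strategy A: R₀ = 0.89×0 + 0.68×299 + 0.48×288 + 0.41×223 = 432.9900
Strategy B: R₀ = 0.77×260 + 0.60×433 + 0.48×26 + 0.40×291 = 588.8800
Highest R₀: strategy B with 588.8800.

588.88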